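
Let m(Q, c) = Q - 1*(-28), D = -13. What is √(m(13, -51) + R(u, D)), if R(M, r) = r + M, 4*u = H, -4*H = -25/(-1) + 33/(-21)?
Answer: √5201/14 ≈ 5.1513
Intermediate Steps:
H = -41/7 (H = -(-25/(-1) + 33/(-21))/4 = -(-25*(-1) + 33*(-1/21))/4 = -(25 - 11/7)/4 = -¼*164/7 = -41/7 ≈ -5.8571)
u = -41/28 (u = (¼)*(-41/7) = -41/28 ≈ -1.4643)
m(Q, c) = 28 + Q (m(Q, c) = Q + 28 = 28 + Q)
R(M, r) = M + r
√(m(13, -51) + R(u, D)) = √((28 + 13) + (-41/28 - 13)) = √(41 - 405/28) = √(743/28) = √5201/14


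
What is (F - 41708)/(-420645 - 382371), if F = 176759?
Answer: -45017/267672 ≈ -0.16818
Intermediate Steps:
(F - 41708)/(-420645 - 382371) = (176759 - 41708)/(-420645 - 382371) = 135051/(-803016) = 135051*(-1/803016) = -45017/267672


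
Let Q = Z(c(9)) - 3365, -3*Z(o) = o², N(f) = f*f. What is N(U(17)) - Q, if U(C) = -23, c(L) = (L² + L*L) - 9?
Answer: 11697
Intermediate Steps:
c(L) = -9 + 2*L² (c(L) = (L² + L²) - 9 = 2*L² - 9 = -9 + 2*L²)
N(f) = f²
Z(o) = -o²/3
Q = -11168 (Q = -(-9 + 2*9²)²/3 - 3365 = -(-9 + 2*81)²/3 - 3365 = -(-9 + 162)²/3 - 3365 = -⅓*153² - 3365 = -⅓*23409 - 3365 = -7803 - 3365 = -11168)
N(U(17)) - Q = (-23)² - 1*(-11168) = 529 + 11168 = 11697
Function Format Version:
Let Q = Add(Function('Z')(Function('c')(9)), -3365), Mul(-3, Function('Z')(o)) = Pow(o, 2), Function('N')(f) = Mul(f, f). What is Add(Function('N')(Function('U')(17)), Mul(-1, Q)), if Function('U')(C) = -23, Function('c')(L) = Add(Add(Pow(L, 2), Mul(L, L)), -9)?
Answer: 11697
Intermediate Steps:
Function('c')(L) = Add(-9, Mul(2, Pow(L, 2))) (Function('c')(L) = Add(Add(Pow(L, 2), Pow(L, 2)), -9) = Add(Mul(2, Pow(L, 2)), -9) = Add(-9, Mul(2, Pow(L, 2))))
Function('N')(f) = Pow(f, 2)
Function('Z')(o) = Mul(Rational(-1, 3), Pow(o, 2))
Q = -11168 (Q = Add(Mul(Rational(-1, 3), Pow(Add(-9, Mul(2, Pow(9, 2))), 2)), -3365) = Add(Mul(Rational(-1, 3), Pow(Add(-9, Mul(2, 81)), 2)), -3365) = Add(Mul(Rational(-1, 3), Pow(Add(-9, 162), 2)), -3365) = Add(Mul(Rational(-1, 3), Pow(153, 2)), -3365) = Add(Mul(Rational(-1, 3), 23409), -3365) = Add(-7803, -3365) = -11168)
Add(Function('N')(Function('U')(17)), Mul(-1, Q)) = Add(Pow(-23, 2), Mul(-1, -11168)) = Add(529, 11168) = 11697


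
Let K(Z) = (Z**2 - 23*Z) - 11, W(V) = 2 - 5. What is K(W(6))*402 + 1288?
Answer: 28222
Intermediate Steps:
W(V) = -3
K(Z) = -11 + Z**2 - 23*Z
K(W(6))*402 + 1288 = (-11 + (-3)**2 - 23*(-3))*402 + 1288 = (-11 + 9 + 69)*402 + 1288 = 67*402 + 1288 = 26934 + 1288 = 28222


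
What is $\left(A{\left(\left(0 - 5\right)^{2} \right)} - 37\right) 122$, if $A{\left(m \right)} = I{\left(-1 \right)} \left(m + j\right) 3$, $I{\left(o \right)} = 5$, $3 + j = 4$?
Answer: $43066$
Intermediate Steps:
$j = 1$ ($j = -3 + 4 = 1$)
$A{\left(m \right)} = 15 + 15 m$ ($A{\left(m \right)} = 5 \left(m + 1\right) 3 = 5 \left(1 + m\right) 3 = \left(5 + 5 m\right) 3 = 15 + 15 m$)
$\left(A{\left(\left(0 - 5\right)^{2} \right)} - 37\right) 122 = \left(\left(15 + 15 \left(0 - 5\right)^{2}\right) - 37\right) 122 = \left(\left(15 + 15 \left(-5\right)^{2}\right) - 37\right) 122 = \left(\left(15 + 15 \cdot 25\right) - 37\right) 122 = \left(\left(15 + 375\right) - 37\right) 122 = \left(390 - 37\right) 122 = 353 \cdot 122 = 43066$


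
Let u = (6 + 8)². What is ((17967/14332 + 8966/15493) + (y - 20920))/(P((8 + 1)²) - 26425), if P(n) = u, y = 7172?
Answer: 145346528105/277335049324 ≈ 0.52408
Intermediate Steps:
u = 196 (u = 14² = 196)
P(n) = 196
((17967/14332 + 8966/15493) + (y - 20920))/(P((8 + 1)²) - 26425) = ((17967/14332 + 8966/15493) + (7172 - 20920))/(196 - 26425) = ((17967*(1/14332) + 8966*(1/15493)) - 13748)/(-26229) = ((17967/14332 + 8966/15493) - 13748)*(-1/26229) = (406863443/222045676 - 13748)*(-1/26229) = -3052277090205/222045676*(-1/26229) = 145346528105/277335049324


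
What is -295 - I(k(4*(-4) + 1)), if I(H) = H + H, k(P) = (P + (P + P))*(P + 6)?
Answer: -1105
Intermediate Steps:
k(P) = 3*P*(6 + P) (k(P) = (P + 2*P)*(6 + P) = (3*P)*(6 + P) = 3*P*(6 + P))
I(H) = 2*H
-295 - I(k(4*(-4) + 1)) = -295 - 2*3*(4*(-4) + 1)*(6 + (4*(-4) + 1)) = -295 - 2*3*(-16 + 1)*(6 + (-16 + 1)) = -295 - 2*3*(-15)*(6 - 15) = -295 - 2*3*(-15)*(-9) = -295 - 2*405 = -295 - 1*810 = -295 - 810 = -1105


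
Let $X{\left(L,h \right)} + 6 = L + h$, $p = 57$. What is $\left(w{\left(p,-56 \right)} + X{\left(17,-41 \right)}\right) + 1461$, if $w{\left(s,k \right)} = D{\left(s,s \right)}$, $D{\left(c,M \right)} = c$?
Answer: $1488$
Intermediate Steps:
$X{\left(L,h \right)} = -6 + L + h$ ($X{\left(L,h \right)} = -6 + \left(L + h\right) = -6 + L + h$)
$w{\left(s,k \right)} = s$
$\left(w{\left(p,-56 \right)} + X{\left(17,-41 \right)}\right) + 1461 = \left(57 - 30\right) + 1461 = 27 + 1461 = 1488$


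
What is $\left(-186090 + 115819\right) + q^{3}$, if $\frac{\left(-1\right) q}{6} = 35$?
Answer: $-9331271$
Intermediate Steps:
$q = -210$ ($q = \left(-6\right) 35 = -210$)
$\left(-186090 + 115819\right) + q^{3} = \left(-186090 + 115819\right) + \left(-210\right)^{3} = -70271 - 9261000 = -9331271$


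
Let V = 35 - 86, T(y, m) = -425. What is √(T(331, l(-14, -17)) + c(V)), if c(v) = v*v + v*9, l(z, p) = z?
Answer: √1717 ≈ 41.437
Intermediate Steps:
V = -51
c(v) = v² + 9*v
√(T(331, l(-14, -17)) + c(V)) = √(-425 - 51*(9 - 51)) = √(-425 - 51*(-42)) = √(-425 + 2142) = √1717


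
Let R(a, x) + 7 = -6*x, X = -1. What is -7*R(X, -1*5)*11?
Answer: -1771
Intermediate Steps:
R(a, x) = -7 - 6*x
-7*R(X, -1*5)*11 = -7*(-7 - (-6)*5)*11 = -7*(-7 - 6*(-5))*11 = -7*(-7 + 30)*11 = -7*23*11 = -161*11 = -1771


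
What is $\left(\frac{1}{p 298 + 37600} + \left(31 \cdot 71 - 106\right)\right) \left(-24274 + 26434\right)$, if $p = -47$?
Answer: $\frac{53383785480}{11797} \approx 4.5252 \cdot 10^{6}$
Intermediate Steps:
$\left(\frac{1}{p 298 + 37600} + \left(31 \cdot 71 - 106\right)\right) \left(-24274 + 26434\right) = \left(\frac{1}{\left(-47\right) 298 + 37600} + \left(31 \cdot 71 - 106\right)\right) \left(-24274 + 26434\right) = \left(\frac{1}{-14006 + 37600} + \left(2201 - 106\right)\right) 2160 = \left(\frac{1}{23594} + 2095\right) 2160 = \frac{49429431}{23594} \cdot 2160 = \frac{53383785480}{11797}$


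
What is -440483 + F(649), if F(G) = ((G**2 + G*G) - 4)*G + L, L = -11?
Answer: 546275808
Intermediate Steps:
F(G) = -11 + G*(-4 + 2*G**2) (F(G) = ((G**2 + G*G) - 4)*G - 11 = ((G**2 + G**2) - 4)*G - 11 = (2*G**2 - 4)*G - 11 = (-4 + 2*G**2)*G - 11 = G*(-4 + 2*G**2) - 11 = -11 + G*(-4 + 2*G**2))
-440483 + F(649) = -440483 + (-11 - 4*649 + 2*649**3) = -440483 + (-11 - 2596 + 2*273359449) = -440483 + (-11 - 2596 + 546718898) = -440483 + 546716291 = 546275808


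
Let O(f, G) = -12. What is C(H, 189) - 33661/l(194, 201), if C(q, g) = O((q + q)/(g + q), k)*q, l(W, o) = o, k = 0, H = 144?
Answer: -380989/201 ≈ -1895.5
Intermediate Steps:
C(q, g) = -12*q
C(H, 189) - 33661/l(194, 201) = -12*144 - 33661/201 = -1728 - 33661*1/201 = -1728 - 33661/201 = -380989/201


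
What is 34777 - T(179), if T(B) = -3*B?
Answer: 35314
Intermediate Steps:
34777 - T(179) = 34777 - (-3)*179 = 34777 - 1*(-537) = 34777 + 537 = 35314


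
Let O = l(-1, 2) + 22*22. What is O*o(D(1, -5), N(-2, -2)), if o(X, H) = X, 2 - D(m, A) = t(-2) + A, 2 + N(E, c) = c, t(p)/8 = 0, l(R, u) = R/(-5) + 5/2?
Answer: 34069/10 ≈ 3406.9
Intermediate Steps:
l(R, u) = 5/2 - R/5 (l(R, u) = R*(-1/5) + 5*(1/2) = -R/5 + 5/2 = 5/2 - R/5)
t(p) = 0 (t(p) = 8*0 = 0)
N(E, c) = -2 + c
D(m, A) = 2 - A (D(m, A) = 2 - (0 + A) = 2 - A)
O = 4867/10 (O = (5/2 - 1/5*(-1)) + 22*22 = (5/2 + 1/5) + 484 = 27/10 + 484 = 4867/10 ≈ 486.70)
O*o(D(1, -5), N(-2, -2)) = 4867*(2 - 1*(-5))/10 = 4867*(2 + 5)/10 = (4867/10)*7 = 34069/10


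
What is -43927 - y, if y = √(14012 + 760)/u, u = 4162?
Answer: -43927 - √3693/2081 ≈ -43927.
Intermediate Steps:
y = √3693/2081 (y = √(14012 + 760)/4162 = √14772*(1/4162) = (2*√3693)*(1/4162) = √3693/2081 ≈ 0.029202)
-43927 - y = -43927 - √3693/2081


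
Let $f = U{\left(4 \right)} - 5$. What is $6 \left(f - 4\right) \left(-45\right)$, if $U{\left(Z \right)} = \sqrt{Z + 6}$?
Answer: $2430 - 270 \sqrt{10} \approx 1576.2$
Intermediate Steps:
$U{\left(Z \right)} = \sqrt{6 + Z}$
$f = -5 + \sqrt{10}$ ($f = \sqrt{6 + 4} - 5 = \sqrt{10} - 5 = -5 + \sqrt{10} \approx -1.8377$)
$6 \left(f - 4\right) \left(-45\right) = 6 \left(\left(-5 + \sqrt{10}\right) - 4\right) \left(-45\right) = 6 \left(-9 + \sqrt{10}\right) \left(-45\right) = \left(-54 + 6 \sqrt{10}\right) \left(-45\right) = 2430 - 270 \sqrt{10}$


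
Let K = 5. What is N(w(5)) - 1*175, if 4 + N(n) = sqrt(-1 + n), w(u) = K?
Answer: -177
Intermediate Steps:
w(u) = 5
N(n) = -4 + sqrt(-1 + n)
N(w(5)) - 1*175 = (-4 + sqrt(-1 + 5)) - 1*175 = (-4 + sqrt(4)) - 175 = (-4 + 2) - 175 = -2 - 175 = -177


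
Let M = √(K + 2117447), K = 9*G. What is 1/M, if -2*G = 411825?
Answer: √1056938/528469 ≈ 0.0019454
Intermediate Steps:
G = -411825/2 (G = -½*411825 = -411825/2 ≈ -2.0591e+5)
K = -3706425/2 (K = 9*(-411825/2) = -3706425/2 ≈ -1.8532e+6)
M = √1056938/2 (M = √(-3706425/2 + 2117447) = √(528469/2) = √1056938/2 ≈ 514.04)
1/M = 1/(√1056938/2) = √1056938/528469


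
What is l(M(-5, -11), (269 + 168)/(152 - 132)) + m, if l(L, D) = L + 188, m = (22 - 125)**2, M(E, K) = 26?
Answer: 10823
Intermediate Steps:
m = 10609 (m = (-103)**2 = 10609)
l(L, D) = 188 + L
l(M(-5, -11), (269 + 168)/(152 - 132)) + m = (188 + 26) + 10609 = 214 + 10609 = 10823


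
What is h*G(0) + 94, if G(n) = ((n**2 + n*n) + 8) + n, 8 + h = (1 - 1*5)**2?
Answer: 158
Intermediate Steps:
h = 8 (h = -8 + (1 - 1*5)**2 = -8 + (1 - 5)**2 = -8 + (-4)**2 = -8 + 16 = 8)
G(n) = 8 + n + 2*n**2 (G(n) = ((n**2 + n**2) + 8) + n = (2*n**2 + 8) + n = (8 + 2*n**2) + n = 8 + n + 2*n**2)
h*G(0) + 94 = 8*(8 + 0 + 2*0**2) + 94 = 8*(8 + 0 + 2*0) + 94 = 8*(8 + 0 + 0) + 94 = 8*8 + 94 = 64 + 94 = 158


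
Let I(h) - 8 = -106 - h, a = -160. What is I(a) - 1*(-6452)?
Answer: 6514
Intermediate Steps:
I(h) = -98 - h (I(h) = 8 + (-106 - h) = -98 - h)
I(a) - 1*(-6452) = (-98 - 1*(-160)) - 1*(-6452) = (-98 + 160) + 6452 = 62 + 6452 = 6514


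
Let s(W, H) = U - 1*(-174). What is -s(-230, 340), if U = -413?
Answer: 239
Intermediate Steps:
s(W, H) = -239 (s(W, H) = -413 - 1*(-174) = -413 + 174 = -239)
-s(-230, 340) = -1*(-239) = 239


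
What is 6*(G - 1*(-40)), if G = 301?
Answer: 2046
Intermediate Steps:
6*(G - 1*(-40)) = 6*(301 - 1*(-40)) = 6*(301 + 40) = 6*341 = 2046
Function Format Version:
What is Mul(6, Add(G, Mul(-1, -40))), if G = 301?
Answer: 2046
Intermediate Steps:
Mul(6, Add(G, Mul(-1, -40))) = Mul(6, Add(301, Mul(-1, -40))) = Mul(6, Add(301, 40)) = Mul(6, 341) = 2046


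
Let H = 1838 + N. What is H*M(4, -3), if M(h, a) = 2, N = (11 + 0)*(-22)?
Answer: 3192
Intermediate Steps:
N = -242 (N = 11*(-22) = -242)
H = 1596 (H = 1838 - 242 = 1596)
H*M(4, -3) = 1596*2 = 3192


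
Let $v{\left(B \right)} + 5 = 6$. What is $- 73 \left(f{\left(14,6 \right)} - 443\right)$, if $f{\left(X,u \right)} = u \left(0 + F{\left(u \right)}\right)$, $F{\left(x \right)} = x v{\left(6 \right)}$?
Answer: $29711$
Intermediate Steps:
$v{\left(B \right)} = 1$ ($v{\left(B \right)} = -5 + 6 = 1$)
$F{\left(x \right)} = x$ ($F{\left(x \right)} = x 1 = x$)
$f{\left(X,u \right)} = u^{2}$ ($f{\left(X,u \right)} = u \left(0 + u\right) = u u = u^{2}$)
$- 73 \left(f{\left(14,6 \right)} - 443\right) = - 73 \left(6^{2} - 443\right) = - 73 \left(36 - 443\right) = \left(-73\right) \left(-407\right) = 29711$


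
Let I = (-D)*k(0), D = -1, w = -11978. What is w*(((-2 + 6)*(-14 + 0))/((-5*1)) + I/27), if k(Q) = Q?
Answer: -670768/5 ≈ -1.3415e+5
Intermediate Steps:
I = 0 (I = -1*(-1)*0 = 1*0 = 0)
w*(((-2 + 6)*(-14 + 0))/((-5*1)) + I/27) = -11978*(((-2 + 6)*(-14 + 0))/((-5*1)) + 0/27) = -11978*((4*(-14))/(-5) + 0*(1/27)) = -11978*(-56*(-⅕) + 0) = -11978*(56/5 + 0) = -11978*56/5 = -670768/5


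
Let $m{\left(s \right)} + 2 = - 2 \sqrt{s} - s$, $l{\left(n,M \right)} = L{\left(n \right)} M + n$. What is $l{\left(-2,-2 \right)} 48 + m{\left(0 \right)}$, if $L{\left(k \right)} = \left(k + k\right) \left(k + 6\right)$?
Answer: $1438$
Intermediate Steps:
$L{\left(k \right)} = 2 k \left(6 + k\right)$
$l{\left(n,M \right)} = n + 2 M n \left(6 + n\right)$ ($l{\left(n,M \right)} = 2 n \left(6 + n\right) M + n = 2 M n \left(6 + n\right) + n = n + 2 M n \left(6 + n\right)$)
$m{\left(s \right)} = -2 - s - 2 \sqrt{s}$ ($m{\left(s \right)} = -2 - \left(s + 2 \sqrt{s}\right) = -2 - s - 2 \sqrt{s}$)
$l{\left(-2,-2 \right)} 48 + m{\left(0 \right)} = - 2 \left(1 + 2 \left(-2\right) \left(6 - 2\right)\right) 48 - \left(2 + 2 \sqrt{0}\right) = - 2 \left(1 + 2 \left(-2\right) 4\right) 48 - 2 = - 2 \left(1 - 16\right) 48 + \left(-2 + 0 + 0\right) = \left(-2\right) \left(-15\right) 48 - 2 = 30 \cdot 48 - 2 = 1440 - 2 = 1438$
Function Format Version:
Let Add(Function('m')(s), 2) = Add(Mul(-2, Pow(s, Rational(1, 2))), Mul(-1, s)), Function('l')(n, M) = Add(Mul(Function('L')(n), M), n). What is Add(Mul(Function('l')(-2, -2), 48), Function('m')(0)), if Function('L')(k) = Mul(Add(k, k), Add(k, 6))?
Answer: 1438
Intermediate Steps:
Function('L')(k) = Mul(2, k, Add(6, k)) (Function('L')(k) = Mul(Mul(2, k), Add(6, k)) = Mul(2, k, Add(6, k)))
Function('l')(n, M) = Add(n, Mul(2, M, n, Add(6, n))) (Function('l')(n, M) = Add(Mul(Mul(2, n, Add(6, n)), M), n) = Add(Mul(2, M, n, Add(6, n)), n) = Add(n, Mul(2, M, n, Add(6, n))))
Function('m')(s) = Add(-2, Mul(-1, s), Mul(-2, Pow(s, Rational(1, 2)))) (Function('m')(s) = Add(-2, Add(Mul(-2, Pow(s, Rational(1, 2))), Mul(-1, s))) = Add(-2, Add(Mul(-1, s), Mul(-2, Pow(s, Rational(1, 2))))) = Add(-2, Mul(-1, s), Mul(-2, Pow(s, Rational(1, 2)))))
Add(Mul(Function('l')(-2, -2), 48), Function('m')(0)) = Add(Mul(Mul(-2, Add(1, Mul(2, -2, Add(6, -2)))), 48), Add(-2, Mul(-1, 0), Mul(-2, Pow(0, Rational(1, 2))))) = Add(Mul(Mul(-2, Add(1, Mul(2, -2, 4))), 48), Add(-2, 0, Mul(-2, 0))) = Add(Mul(Mul(-2, Add(1, -16)), 48), Add(-2, 0, 0)) = Add(Mul(Mul(-2, -15), 48), -2) = Add(Mul(30, 48), -2) = Add(1440, -2) = 1438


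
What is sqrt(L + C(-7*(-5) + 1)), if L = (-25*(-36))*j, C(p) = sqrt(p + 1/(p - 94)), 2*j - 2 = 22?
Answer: sqrt(36331200 + 58*sqrt(121046))/58 ≈ 103.95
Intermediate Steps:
j = 12 (j = 1 + (1/2)*22 = 1 + 11 = 12)
C(p) = sqrt(p + 1/(-94 + p))
L = 10800 (L = -25*(-36)*12 = 900*12 = 10800)
sqrt(L + C(-7*(-5) + 1)) = sqrt(10800 + sqrt((1 + (-7*(-5) + 1)*(-94 + (-7*(-5) + 1)))/(-94 + (-7*(-5) + 1)))) = sqrt(10800 + sqrt((1 + (35 + 1)*(-94 + (35 + 1)))/(-94 + (35 + 1)))) = sqrt(10800 + sqrt((1 + 36*(-94 + 36))/(-94 + 36))) = sqrt(10800 + sqrt((1 + 36*(-58))/(-58))) = sqrt(10800 + sqrt(-(1 - 2088)/58)) = sqrt(10800 + sqrt(-1/58*(-2087))) = sqrt(10800 + sqrt(2087/58)) = sqrt(10800 + sqrt(121046)/58)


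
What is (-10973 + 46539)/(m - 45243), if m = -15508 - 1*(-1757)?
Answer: -17783/29497 ≈ -0.60287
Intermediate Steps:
m = -13751 (m = -15508 + 1757 = -13751)
(-10973 + 46539)/(m - 45243) = (-10973 + 46539)/(-13751 - 45243) = 35566/(-58994) = 35566*(-1/58994) = -17783/29497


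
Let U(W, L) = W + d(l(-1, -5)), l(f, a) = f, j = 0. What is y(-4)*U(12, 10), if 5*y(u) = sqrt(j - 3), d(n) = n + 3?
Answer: 14*I*sqrt(3)/5 ≈ 4.8497*I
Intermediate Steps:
d(n) = 3 + n
U(W, L) = 2 + W (U(W, L) = W + (3 - 1) = W + 2 = 2 + W)
y(u) = I*sqrt(3)/5 (y(u) = sqrt(0 - 3)/5 = sqrt(-3)/5 = (I*sqrt(3))/5 = I*sqrt(3)/5)
y(-4)*U(12, 10) = (I*sqrt(3)/5)*(2 + 12) = (I*sqrt(3)/5)*14 = 14*I*sqrt(3)/5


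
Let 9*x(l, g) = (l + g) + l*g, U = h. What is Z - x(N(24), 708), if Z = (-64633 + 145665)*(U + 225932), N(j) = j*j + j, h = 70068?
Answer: 71956273964/3 ≈ 2.3985e+10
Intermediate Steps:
N(j) = j + j² (N(j) = j² + j = j + j²)
U = 70068
x(l, g) = g/9 + l/9 + g*l/9 (x(l, g) = ((l + g) + l*g)/9 = ((g + l) + g*l)/9 = (g + l + g*l)/9 = g/9 + l/9 + g*l/9)
Z = 23985472000 (Z = (-64633 + 145665)*(70068 + 225932) = 81032*296000 = 23985472000)
Z - x(N(24), 708) = 23985472000 - ((⅑)*708 + (24*(1 + 24))/9 + (⅑)*708*(24*(1 + 24))) = 23985472000 - (236/3 + (24*25)/9 + (⅑)*708*(24*25)) = 23985472000 - (236/3 + (⅑)*600 + (⅑)*708*600) = 23985472000 - (236/3 + 200/3 + 47200) = 23985472000 - 1*142036/3 = 23985472000 - 142036/3 = 71956273964/3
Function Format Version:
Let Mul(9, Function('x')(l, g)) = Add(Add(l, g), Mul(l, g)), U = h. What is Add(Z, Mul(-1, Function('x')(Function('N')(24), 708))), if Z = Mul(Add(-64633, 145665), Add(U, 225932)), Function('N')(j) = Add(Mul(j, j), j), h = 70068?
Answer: Rational(71956273964, 3) ≈ 2.3985e+10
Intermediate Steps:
Function('N')(j) = Add(j, Pow(j, 2)) (Function('N')(j) = Add(Pow(j, 2), j) = Add(j, Pow(j, 2)))
U = 70068
Function('x')(l, g) = Add(Mul(Rational(1, 9), g), Mul(Rational(1, 9), l), Mul(Rational(1, 9), g, l)) (Function('x')(l, g) = Mul(Rational(1, 9), Add(Add(l, g), Mul(l, g))) = Mul(Rational(1, 9), Add(Add(g, l), Mul(g, l))) = Mul(Rational(1, 9), Add(g, l, Mul(g, l))) = Add(Mul(Rational(1, 9), g), Mul(Rational(1, 9), l), Mul(Rational(1, 9), g, l)))
Z = 23985472000 (Z = Mul(Add(-64633, 145665), Add(70068, 225932)) = Mul(81032, 296000) = 23985472000)
Add(Z, Mul(-1, Function('x')(Function('N')(24), 708))) = Add(23985472000, Mul(-1, Add(Mul(Rational(1, 9), 708), Mul(Rational(1, 9), Mul(24, Add(1, 24))), Mul(Rational(1, 9), 708, Mul(24, Add(1, 24)))))) = Add(23985472000, Mul(-1, Add(Rational(236, 3), Mul(Rational(1, 9), Mul(24, 25)), Mul(Rational(1, 9), 708, Mul(24, 25))))) = Add(23985472000, Mul(-1, Add(Rational(236, 3), Mul(Rational(1, 9), 600), Mul(Rational(1, 9), 708, 600)))) = Add(23985472000, Mul(-1, Add(Rational(236, 3), Rational(200, 3), 47200))) = Add(23985472000, Mul(-1, Rational(142036, 3))) = Add(23985472000, Rational(-142036, 3)) = Rational(71956273964, 3)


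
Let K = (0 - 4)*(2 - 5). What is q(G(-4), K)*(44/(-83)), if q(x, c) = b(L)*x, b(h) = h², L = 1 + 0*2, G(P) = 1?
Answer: -44/83 ≈ -0.53012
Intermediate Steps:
K = 12 (K = -4*(-3) = 12)
L = 1 (L = 1 + 0 = 1)
q(x, c) = x (q(x, c) = 1²*x = 1*x = x)
q(G(-4), K)*(44/(-83)) = 1*(44/(-83)) = 1*(44*(-1/83)) = 1*(-44/83) = -44/83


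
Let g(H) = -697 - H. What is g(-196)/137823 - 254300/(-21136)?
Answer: 2919816647/242752244 ≈ 12.028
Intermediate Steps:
g(-196)/137823 - 254300/(-21136) = (-697 - 1*(-196))/137823 - 254300/(-21136) = (-697 + 196)*(1/137823) - 254300*(-1/21136) = -501*1/137823 + 63575/5284 = -167/45941 + 63575/5284 = 2919816647/242752244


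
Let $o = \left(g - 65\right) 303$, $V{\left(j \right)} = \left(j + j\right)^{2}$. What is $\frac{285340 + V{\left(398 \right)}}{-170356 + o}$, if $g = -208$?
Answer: $- \frac{918956}{253075} \approx -3.6312$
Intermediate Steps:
$V{\left(j \right)} = 4 j^{2}$ ($V{\left(j \right)} = \left(2 j\right)^{2} = 4 j^{2}$)
$o = -82719$ ($o = \left(-208 - 65\right) 303 = \left(-273\right) 303 = -82719$)
$\frac{285340 + V{\left(398 \right)}}{-170356 + o} = \frac{285340 + 4 \cdot 398^{2}}{-170356 - 82719} = \frac{285340 + 4 \cdot 158404}{-253075} = \left(285340 + 633616\right) \left(- \frac{1}{253075}\right) = 918956 \left(- \frac{1}{253075}\right) = - \frac{918956}{253075}$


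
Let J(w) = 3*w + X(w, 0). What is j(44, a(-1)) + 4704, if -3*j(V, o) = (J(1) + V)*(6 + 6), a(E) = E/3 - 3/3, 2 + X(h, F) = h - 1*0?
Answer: 4520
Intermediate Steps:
X(h, F) = -2 + h (X(h, F) = -2 + (h - 1*0) = -2 + (h + 0) = -2 + h)
a(E) = -1 + E/3 (a(E) = E*(⅓) - 3*⅓ = E/3 - 1 = -1 + E/3)
J(w) = -2 + 4*w (J(w) = 3*w + (-2 + w) = -2 + 4*w)
j(V, o) = -8 - 4*V (j(V, o) = -((-2 + 4*1) + V)*(6 + 6)/3 = -((-2 + 4) + V)*12/3 = -(2 + V)*12/3 = -(24 + 12*V)/3 = -8 - 4*V)
j(44, a(-1)) + 4704 = (-8 - 4*44) + 4704 = (-8 - 176) + 4704 = -184 + 4704 = 4520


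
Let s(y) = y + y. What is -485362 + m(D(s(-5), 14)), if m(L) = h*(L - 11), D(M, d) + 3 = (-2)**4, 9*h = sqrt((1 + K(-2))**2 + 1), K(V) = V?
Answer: -485362 + 2*sqrt(2)/9 ≈ -4.8536e+5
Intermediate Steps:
s(y) = 2*y
h = sqrt(2)/9 (h = sqrt((1 - 2)**2 + 1)/9 = sqrt((-1)**2 + 1)/9 = sqrt(1 + 1)/9 = sqrt(2)/9 ≈ 0.15713)
D(M, d) = 13 (D(M, d) = -3 + (-2)**4 = -3 + 16 = 13)
m(L) = sqrt(2)*(-11 + L)/9 (m(L) = (sqrt(2)/9)*(L - 11) = (sqrt(2)/9)*(-11 + L) = sqrt(2)*(-11 + L)/9)
-485362 + m(D(s(-5), 14)) = -485362 + sqrt(2)*(-11 + 13)/9 = -485362 + (1/9)*sqrt(2)*2 = -485362 + 2*sqrt(2)/9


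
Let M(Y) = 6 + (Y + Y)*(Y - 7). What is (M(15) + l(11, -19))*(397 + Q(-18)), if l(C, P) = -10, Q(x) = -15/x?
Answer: 281666/3 ≈ 93889.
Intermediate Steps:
M(Y) = 6 + 2*Y*(-7 + Y) (M(Y) = 6 + (2*Y)*(-7 + Y) = 6 + 2*Y*(-7 + Y))
(M(15) + l(11, -19))*(397 + Q(-18)) = ((6 - 14*15 + 2*15²) - 10)*(397 - 15/(-18)) = ((6 - 210 + 2*225) - 10)*(397 - 15*(-1/18)) = ((6 - 210 + 450) - 10)*(397 + ⅚) = (246 - 10)*(2387/6) = 236*(2387/6) = 281666/3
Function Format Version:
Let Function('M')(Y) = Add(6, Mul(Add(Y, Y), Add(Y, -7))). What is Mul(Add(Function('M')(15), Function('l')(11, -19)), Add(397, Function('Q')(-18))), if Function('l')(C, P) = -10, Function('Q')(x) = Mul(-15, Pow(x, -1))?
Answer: Rational(281666, 3) ≈ 93889.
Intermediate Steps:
Function('M')(Y) = Add(6, Mul(2, Y, Add(-7, Y))) (Function('M')(Y) = Add(6, Mul(Mul(2, Y), Add(-7, Y))) = Add(6, Mul(2, Y, Add(-7, Y))))
Mul(Add(Function('M')(15), Function('l')(11, -19)), Add(397, Function('Q')(-18))) = Mul(Add(Add(6, Mul(-14, 15), Mul(2, Pow(15, 2))), -10), Add(397, Mul(-15, Pow(-18, -1)))) = Mul(Add(Add(6, -210, Mul(2, 225)), -10), Add(397, Mul(-15, Rational(-1, 18)))) = Mul(Add(Add(6, -210, 450), -10), Add(397, Rational(5, 6))) = Mul(Add(246, -10), Rational(2387, 6)) = Mul(236, Rational(2387, 6)) = Rational(281666, 3)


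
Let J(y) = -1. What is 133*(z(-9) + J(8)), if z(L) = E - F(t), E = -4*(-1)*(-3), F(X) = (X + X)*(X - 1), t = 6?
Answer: -9709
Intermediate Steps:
F(X) = 2*X*(-1 + X) (F(X) = (2*X)*(-1 + X) = 2*X*(-1 + X))
E = -12 (E = 4*(-3) = -12)
z(L) = -72 (z(L) = -12 - 2*6*(-1 + 6) = -12 - 2*6*5 = -12 - 1*60 = -12 - 60 = -72)
133*(z(-9) + J(8)) = 133*(-72 - 1) = 133*(-73) = -9709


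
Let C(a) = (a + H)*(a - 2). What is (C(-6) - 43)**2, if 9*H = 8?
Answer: 361/81 ≈ 4.4568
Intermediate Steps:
H = 8/9 (H = (1/9)*8 = 8/9 ≈ 0.88889)
C(a) = (-2 + a)*(8/9 + a) (C(a) = (a + 8/9)*(a - 2) = (8/9 + a)*(-2 + a) = (-2 + a)*(8/9 + a))
(C(-6) - 43)**2 = ((-16/9 + (-6)**2 - 10/9*(-6)) - 43)**2 = ((-16/9 + 36 + 20/3) - 43)**2 = (368/9 - 43)**2 = (-19/9)**2 = 361/81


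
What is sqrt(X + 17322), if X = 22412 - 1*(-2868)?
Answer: sqrt(42602) ≈ 206.40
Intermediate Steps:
X = 25280 (X = 22412 + 2868 = 25280)
sqrt(X + 17322) = sqrt(25280 + 17322) = sqrt(42602)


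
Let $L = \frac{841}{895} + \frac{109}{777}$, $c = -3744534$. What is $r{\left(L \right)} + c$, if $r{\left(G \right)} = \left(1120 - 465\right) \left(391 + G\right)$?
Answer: $- \frac{485082788035}{139083} \approx -3.4877 \cdot 10^{6}$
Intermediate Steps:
$L = \frac{751012}{695415}$ ($L = 841 \cdot \frac{1}{895} + 109 \cdot \frac{1}{777} = \frac{841}{895} + \frac{109}{777} = \frac{751012}{695415} \approx 1.0799$)
$r{\left(G \right)} = 256105 + 655 G$ ($r{\left(G \right)} = 655 \left(391 + G\right) = 256105 + 655 G$)
$r{\left(L \right)} + c = \left(256105 + 655 \cdot \frac{751012}{695415}\right) - 3744534 = \left(256105 + \frac{98382572}{139083}\right) - 3744534 = \frac{35718234287}{139083} - 3744534 = - \frac{485082788035}{139083}$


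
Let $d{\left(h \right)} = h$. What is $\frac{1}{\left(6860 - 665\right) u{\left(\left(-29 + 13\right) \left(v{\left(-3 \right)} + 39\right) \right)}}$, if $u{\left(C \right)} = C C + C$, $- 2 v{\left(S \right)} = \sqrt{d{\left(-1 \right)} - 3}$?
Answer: $\frac{24281}{58592009666400} + \frac{1247 i}{58592009666400} \approx 4.1441 \cdot 10^{-10} + 2.1283 \cdot 10^{-11} i$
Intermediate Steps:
$v{\left(S \right)} = - i$ ($v{\left(S \right)} = - \frac{\sqrt{-1 - 3}}{2} = - \frac{\sqrt{-4}}{2} = - \frac{2 i}{2} = - i$)
$u{\left(C \right)} = C + C^{2}$ ($u{\left(C \right)} = C^{2} + C = C + C^{2}$)
$\frac{1}{\left(6860 - 665\right) u{\left(\left(-29 + 13\right) \left(v{\left(-3 \right)} + 39\right) \right)}} = \frac{1}{\left(6860 - 665\right) \left(-29 + 13\right) \left(- i + 39\right) \left(1 + \left(-29 + 13\right) \left(- i + 39\right)\right)} = \frac{1}{6195 - 16 \left(39 - i\right) \left(1 - 16 \left(39 - i\right)\right)} = \frac{1}{6195 \left(-624 + 16 i\right) \left(1 - \left(624 - 16 i\right)\right)} = \frac{1}{6195 \left(-624 + 16 i\right) \left(-623 + 16 i\right)} = \frac{\frac{1}{151327224320} \left(-624 - 16 i\right) \left(-623 - 16 i\right)}{6195} = \frac{\left(-624 - 16 i\right) \left(-623 - 16 i\right)}{937472154662400}$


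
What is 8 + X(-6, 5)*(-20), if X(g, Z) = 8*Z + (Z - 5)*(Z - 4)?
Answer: -792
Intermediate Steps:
X(g, Z) = 8*Z + (-5 + Z)*(-4 + Z)
8 + X(-6, 5)*(-20) = 8 + (20 + 5² - 1*5)*(-20) = 8 + (20 + 25 - 5)*(-20) = 8 + 40*(-20) = 8 - 800 = -792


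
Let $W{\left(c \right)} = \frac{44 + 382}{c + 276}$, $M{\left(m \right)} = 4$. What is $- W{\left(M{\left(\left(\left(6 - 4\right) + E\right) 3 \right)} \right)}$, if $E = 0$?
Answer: $- \frac{213}{140} \approx -1.5214$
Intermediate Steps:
$W{\left(c \right)} = \frac{426}{276 + c}$
$- W{\left(M{\left(\left(\left(6 - 4\right) + E\right) 3 \right)} \right)} = - \frac{426}{276 + 4} = - \frac{426}{280} = \left(-1\right) \frac{213}{140} = - \frac{213}{140}$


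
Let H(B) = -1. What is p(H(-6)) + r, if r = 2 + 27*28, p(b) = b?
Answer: 757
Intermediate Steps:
r = 758 (r = 2 + 756 = 758)
p(H(-6)) + r = -1 + 758 = 757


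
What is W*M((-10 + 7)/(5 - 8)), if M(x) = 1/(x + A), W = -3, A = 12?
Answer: -3/13 ≈ -0.23077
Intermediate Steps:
M(x) = 1/(12 + x) (M(x) = 1/(x + 12) = 1/(12 + x))
W*M((-10 + 7)/(5 - 8)) = -3/(12 + (-10 + 7)/(5 - 8)) = -3/(12 - 3/(-3)) = -3/(12 - 3*(-⅓)) = -3/(12 + 1) = -3/13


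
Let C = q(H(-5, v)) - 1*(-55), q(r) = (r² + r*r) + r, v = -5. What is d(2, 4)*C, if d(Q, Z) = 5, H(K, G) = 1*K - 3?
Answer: 875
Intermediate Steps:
H(K, G) = -3 + K (H(K, G) = K - 3 = -3 + K)
q(r) = r + 2*r² (q(r) = (r² + r²) + r = 2*r² + r = r + 2*r²)
C = 175 (C = (-3 - 5)*(1 + 2*(-3 - 5)) - 1*(-55) = -8*(1 + 2*(-8)) + 55 = -8*(1 - 16) + 55 = -8*(-15) + 55 = 120 + 55 = 175)
d(2, 4)*C = 5*175 = 875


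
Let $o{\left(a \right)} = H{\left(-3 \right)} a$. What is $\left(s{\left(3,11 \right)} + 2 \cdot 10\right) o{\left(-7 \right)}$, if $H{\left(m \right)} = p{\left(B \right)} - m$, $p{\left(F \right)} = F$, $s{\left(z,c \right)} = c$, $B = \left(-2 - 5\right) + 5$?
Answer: $-217$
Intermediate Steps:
$B = -2$ ($B = -7 + 5 = -2$)
$H{\left(m \right)} = -2 - m$
$o{\left(a \right)} = a$ ($o{\left(a \right)} = \left(-2 - -3\right) a = \left(-2 + 3\right) a = 1 a = a$)
$\left(s{\left(3,11 \right)} + 2 \cdot 10\right) o{\left(-7 \right)} = \left(11 + 2 \cdot 10\right) \left(-7\right) = \left(11 + 20\right) \left(-7\right) = 31 \left(-7\right) = -217$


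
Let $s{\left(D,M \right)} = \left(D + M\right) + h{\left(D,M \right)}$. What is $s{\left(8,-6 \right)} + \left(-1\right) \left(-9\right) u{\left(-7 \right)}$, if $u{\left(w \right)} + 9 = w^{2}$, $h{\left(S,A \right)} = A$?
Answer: $356$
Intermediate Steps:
$u{\left(w \right)} = -9 + w^{2}$
$s{\left(D,M \right)} = D + 2 M$ ($s{\left(D,M \right)} = \left(D + M\right) + M = D + 2 M$)
$s{\left(8,-6 \right)} + \left(-1\right) \left(-9\right) u{\left(-7 \right)} = \left(8 + 2 \left(-6\right)\right) + \left(-1\right) \left(-9\right) \left(-9 + \left(-7\right)^{2}\right) = \left(8 - 12\right) + 9 \left(-9 + 49\right) = -4 + 9 \cdot 40 = -4 + 360 = 356$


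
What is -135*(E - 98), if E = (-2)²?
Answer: 12690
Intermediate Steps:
E = 4
-135*(E - 98) = -135*(4 - 98) = -135*(-94) = 12690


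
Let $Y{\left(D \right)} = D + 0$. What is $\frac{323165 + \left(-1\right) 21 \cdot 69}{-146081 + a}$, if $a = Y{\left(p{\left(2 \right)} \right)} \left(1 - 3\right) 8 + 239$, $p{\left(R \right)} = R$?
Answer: $- \frac{160858}{72937} \approx -2.2054$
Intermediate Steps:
$Y{\left(D \right)} = D$
$a = 207$ ($a = 2 \left(1 - 3\right) 8 + 239 = 2 \left(\left(-2\right) 8\right) + 239 = 2 \left(-16\right) + 239 = -32 + 239 = 207$)
$\frac{323165 + \left(-1\right) 21 \cdot 69}{-146081 + a} = \frac{323165 + \left(-1\right) 21 \cdot 69}{-146081 + 207} = \frac{323165 - 1449}{-145874} = \left(323165 - 1449\right) \left(- \frac{1}{145874}\right) = 321716 \left(- \frac{1}{145874}\right) = - \frac{160858}{72937}$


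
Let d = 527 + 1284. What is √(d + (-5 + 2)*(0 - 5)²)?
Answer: 2*√434 ≈ 41.665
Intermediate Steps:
d = 1811
√(d + (-5 + 2)*(0 - 5)²) = √(1811 + (-5 + 2)*(0 - 5)²) = √(1811 - 3*(-5)²) = √(1811 - 3*25) = √(1811 - 75) = √1736 = 2*√434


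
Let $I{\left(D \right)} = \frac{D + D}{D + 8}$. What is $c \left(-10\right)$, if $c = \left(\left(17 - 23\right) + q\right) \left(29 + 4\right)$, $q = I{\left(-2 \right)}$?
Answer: $2200$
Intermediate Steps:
$I{\left(D \right)} = \frac{2 D}{8 + D}$
$q = - \frac{2}{3}$ ($q = 2 \left(-2\right) \frac{1}{8 - 2} = 2 \left(-2\right) \frac{1}{6} = - \frac{2}{3} \approx -0.66667$)
$c = -220$ ($c = \left(\left(17 - 23\right) - \frac{2}{3}\right) \left(29 + 4\right) = \left(-6 - \frac{2}{3}\right) 33 = \left(- \frac{20}{3}\right) 33 = -220$)
$c \left(-10\right) = \left(-220\right) \left(-10\right) = 2200$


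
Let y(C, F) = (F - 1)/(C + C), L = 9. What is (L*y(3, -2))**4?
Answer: 6561/16 ≈ 410.06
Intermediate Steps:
y(C, F) = (-1 + F)/(2*C) (y(C, F) = (-1 + F)/((2*C)) = (-1 + F)*(1/(2*C)) = (-1 + F)/(2*C))
(L*y(3, -2))**4 = (9*((1/2)*(-1 - 2)/3))**4 = (9*((1/2)*(1/3)*(-3)))**4 = (9*(-1/2))**4 = (-9/2)**4 = 6561/16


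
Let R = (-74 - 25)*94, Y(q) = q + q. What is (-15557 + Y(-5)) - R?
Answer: -6261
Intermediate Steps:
Y(q) = 2*q
R = -9306 (R = -99*94 = -9306)
(-15557 + Y(-5)) - R = (-15557 + 2*(-5)) - 1*(-9306) = (-15557 - 10) + 9306 = -15567 + 9306 = -6261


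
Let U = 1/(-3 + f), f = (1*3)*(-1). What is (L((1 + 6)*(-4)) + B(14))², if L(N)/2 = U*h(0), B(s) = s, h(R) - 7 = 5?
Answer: 100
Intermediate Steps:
h(R) = 12 (h(R) = 7 + 5 = 12)
f = -3 (f = 3*(-1) = -3)
U = -⅙ (U = 1/(-3 - 3) = 1/(-6) = -⅙ ≈ -0.16667)
L(N) = -4 (L(N) = 2*(-⅙*12) = 2*(-2) = -4)
(L((1 + 6)*(-4)) + B(14))² = (-4 + 14)² = 10² = 100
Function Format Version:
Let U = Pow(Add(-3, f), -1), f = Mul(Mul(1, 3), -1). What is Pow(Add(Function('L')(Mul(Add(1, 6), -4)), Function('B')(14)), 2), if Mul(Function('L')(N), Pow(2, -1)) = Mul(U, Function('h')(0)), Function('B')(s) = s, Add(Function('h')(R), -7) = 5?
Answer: 100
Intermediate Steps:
Function('h')(R) = 12 (Function('h')(R) = Add(7, 5) = 12)
f = -3 (f = Mul(3, -1) = -3)
U = Rational(-1, 6) (U = Pow(Add(-3, -3), -1) = Pow(-6, -1) = Rational(-1, 6) ≈ -0.16667)
Function('L')(N) = -4 (Function('L')(N) = Mul(2, Mul(Rational(-1, 6), 12)) = Mul(2, -2) = -4)
Pow(Add(Function('L')(Mul(Add(1, 6), -4)), Function('B')(14)), 2) = Pow(Add(-4, 14), 2) = Pow(10, 2) = 100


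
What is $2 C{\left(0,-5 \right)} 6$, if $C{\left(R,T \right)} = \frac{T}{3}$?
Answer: $-20$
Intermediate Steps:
$C{\left(R,T \right)} = \frac{T}{3}$ ($C{\left(R,T \right)} = T \frac{1}{3} = \frac{T}{3}$)
$2 C{\left(0,-5 \right)} 6 = 2 \cdot \frac{1}{3} \left(-5\right) 6 = 2 \left(- \frac{5}{3}\right) 6 = \left(- \frac{10}{3}\right) 6 = -20$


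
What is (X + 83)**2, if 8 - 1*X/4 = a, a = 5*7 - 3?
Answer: 169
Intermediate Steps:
a = 32 (a = 35 - 3 = 32)
X = -96 (X = 32 - 4*32 = 32 - 128 = -96)
(X + 83)**2 = (-96 + 83)**2 = (-13)**2 = 169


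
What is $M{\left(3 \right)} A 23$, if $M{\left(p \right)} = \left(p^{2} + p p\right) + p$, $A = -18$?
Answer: $-8694$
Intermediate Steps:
$M{\left(p \right)} = p + 2 p^{2}$ ($M{\left(p \right)} = \left(p^{2} + p^{2}\right) + p = 2 p^{2} + p = p + 2 p^{2}$)
$M{\left(3 \right)} A 23 = 3 \left(1 + 2 \cdot 3\right) \left(-18\right) 23 = 3 \left(1 + 6\right) \left(-18\right) 23 = 3 \cdot 7 \left(-18\right) 23 = 21 \left(-18\right) 23 = \left(-378\right) 23 = -8694$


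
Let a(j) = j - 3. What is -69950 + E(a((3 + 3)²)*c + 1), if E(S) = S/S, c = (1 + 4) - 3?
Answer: -69949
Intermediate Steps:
a(j) = -3 + j
c = 2 (c = 5 - 3 = 2)
E(S) = 1
-69950 + E(a((3 + 3)²)*c + 1) = -69950 + 1 = -69949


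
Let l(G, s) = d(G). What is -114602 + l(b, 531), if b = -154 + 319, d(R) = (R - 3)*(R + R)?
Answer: -61142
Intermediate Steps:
d(R) = 2*R*(-3 + R) (d(R) = (-3 + R)*(2*R) = 2*R*(-3 + R))
b = 165
l(G, s) = 2*G*(-3 + G)
-114602 + l(b, 531) = -114602 + 2*165*(-3 + 165) = -114602 + 2*165*162 = -114602 + 53460 = -61142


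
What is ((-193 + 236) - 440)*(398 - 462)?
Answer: 25408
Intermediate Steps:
((-193 + 236) - 440)*(398 - 462) = (43 - 440)*(-64) = -397*(-64) = 25408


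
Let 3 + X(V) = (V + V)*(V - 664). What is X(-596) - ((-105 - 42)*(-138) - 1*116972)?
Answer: 1598603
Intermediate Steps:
X(V) = -3 + 2*V*(-664 + V) (X(V) = -3 + (V + V)*(V - 664) = -3 + (2*V)*(-664 + V) = -3 + 2*V*(-664 + V))
X(-596) - ((-105 - 42)*(-138) - 1*116972) = (-3 - 1328*(-596) + 2*(-596)²) - ((-105 - 42)*(-138) - 1*116972) = (-3 + 791488 + 2*355216) - (-147*(-138) - 116972) = (-3 + 791488 + 710432) - (20286 - 116972) = 1501917 - 1*(-96686) = 1501917 + 96686 = 1598603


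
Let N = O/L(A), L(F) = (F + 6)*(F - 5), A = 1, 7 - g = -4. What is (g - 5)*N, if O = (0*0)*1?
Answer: 0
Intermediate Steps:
g = 11 (g = 7 - 1*(-4) = 7 + 4 = 11)
L(F) = (-5 + F)*(6 + F) (L(F) = (6 + F)*(-5 + F) = (-5 + F)*(6 + F))
O = 0 (O = 0*1 = 0)
N = 0 (N = 0/(-30 + 1 + 1²) = 0/(-30 + 1 + 1) = 0/(-28) = 0*(-1/28) = 0)
(g - 5)*N = (11 - 5)*0 = 6*0 = 0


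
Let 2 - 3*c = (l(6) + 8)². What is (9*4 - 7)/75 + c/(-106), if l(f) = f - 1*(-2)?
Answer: 4712/3975 ≈ 1.1854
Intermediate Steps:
l(f) = 2 + f (l(f) = f + 2 = 2 + f)
c = -254/3 (c = ⅔ - ((2 + 6) + 8)²/3 = ⅔ - (8 + 8)²/3 = ⅔ - ⅓*16² = ⅔ - ⅓*256 = ⅔ - 256/3 = -254/3 ≈ -84.667)
(9*4 - 7)/75 + c/(-106) = (9*4 - 7)/75 - 254/3/(-106) = (36 - 7)*(1/75) - 254/3*(-1/106) = 29*(1/75) + 127/159 = 29/75 + 127/159 = 4712/3975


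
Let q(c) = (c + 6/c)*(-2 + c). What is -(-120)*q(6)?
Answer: 3360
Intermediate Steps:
q(c) = (-2 + c)*(c + 6/c)
-(-120)*q(6) = -(-120)*(6 + 6² - 12/6 - 2*6) = -(-120)*(6 + 36 - 12*⅙ - 12) = -(-120)*(6 + 36 - 2 - 12) = -(-120)*28 = -1*(-3360) = 3360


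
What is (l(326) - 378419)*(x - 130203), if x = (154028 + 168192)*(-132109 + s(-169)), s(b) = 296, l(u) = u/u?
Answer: 16072515572310334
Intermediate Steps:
l(u) = 1
x = -42472784860 (x = (154028 + 168192)*(-132109 + 296) = 322220*(-131813) = -42472784860)
(l(326) - 378419)*(x - 130203) = (1 - 378419)*(-42472784860 - 130203) = -378418*(-42472915063) = 16072515572310334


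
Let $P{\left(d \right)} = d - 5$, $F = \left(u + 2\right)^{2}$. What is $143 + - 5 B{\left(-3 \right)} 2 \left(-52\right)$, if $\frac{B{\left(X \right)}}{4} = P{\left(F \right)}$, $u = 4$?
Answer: $64623$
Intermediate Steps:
$F = 36$ ($F = \left(4 + 2\right)^{2} = 6^{2} = 36$)
$P{\left(d \right)} = -5 + d$
$B{\left(X \right)} = 124$ ($B{\left(X \right)} = 4 \left(-5 + 36\right) = 4 \cdot 31 = 124$)
$143 + - 5 B{\left(-3 \right)} 2 \left(-52\right) = 143 + \left(-5\right) 124 \cdot 2 \left(-52\right) = 143 + \left(-620\right) 2 \left(-52\right) = 143 - -64480 = 143 + 64480 = 64623$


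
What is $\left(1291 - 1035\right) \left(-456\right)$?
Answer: $-116736$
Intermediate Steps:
$\left(1291 - 1035\right) \left(-456\right) = 256 \left(-456\right) = -116736$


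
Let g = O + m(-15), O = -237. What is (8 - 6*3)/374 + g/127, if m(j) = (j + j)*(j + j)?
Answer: 123346/23749 ≈ 5.1937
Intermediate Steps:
m(j) = 4*j**2 (m(j) = (2*j)*(2*j) = 4*j**2)
g = 663 (g = -237 + 4*(-15)**2 = -237 + 4*225 = -237 + 900 = 663)
(8 - 6*3)/374 + g/127 = (8 - 6*3)/374 + 663/127 = (8 - 18)*(1/374) + 663*(1/127) = -10*1/374 + 663/127 = -5/187 + 663/127 = 123346/23749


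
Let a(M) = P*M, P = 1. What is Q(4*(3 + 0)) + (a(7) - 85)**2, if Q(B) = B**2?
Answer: 6228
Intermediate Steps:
a(M) = M (a(M) = 1*M = M)
Q(4*(3 + 0)) + (a(7) - 85)**2 = (4*(3 + 0))**2 + (7 - 85)**2 = (4*3)**2 + (-78)**2 = 12**2 + 6084 = 144 + 6084 = 6228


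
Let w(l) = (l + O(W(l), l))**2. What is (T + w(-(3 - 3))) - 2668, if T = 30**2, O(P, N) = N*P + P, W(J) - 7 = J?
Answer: -1719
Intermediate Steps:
W(J) = 7 + J
O(P, N) = P + N*P
T = 900
w(l) = (l + (1 + l)*(7 + l))**2 (w(l) = (l + (7 + l)*(1 + l))**2 = (l + (1 + l)*(7 + l))**2)
(T + w(-(3 - 3))) - 2668 = (900 + (-(3 - 3) + (1 - (3 - 3))*(7 - (3 - 3)))**2) - 2668 = (900 + (-1*0 + (1 - 1*0)*(7 - 1*0))**2) - 2668 = (900 + (0 + (1 + 0)*(7 + 0))**2) - 2668 = (900 + (0 + 1*7)**2) - 2668 = (900 + (0 + 7)**2) - 2668 = (900 + 7**2) - 2668 = (900 + 49) - 2668 = 949 - 2668 = -1719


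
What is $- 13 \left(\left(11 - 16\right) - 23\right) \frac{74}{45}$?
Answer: $\frac{26936}{45} \approx 598.58$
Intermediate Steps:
$- 13 \left(\left(11 - 16\right) - 23\right) \frac{74}{45} = - 13 \left(-5 - 23\right) 74 \cdot \frac{1}{45} = \left(-13\right) \left(-28\right) \frac{74}{45} = 364 \cdot \frac{74}{45} = \frac{26936}{45}$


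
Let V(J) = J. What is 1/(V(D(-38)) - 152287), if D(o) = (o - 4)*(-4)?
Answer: -1/152119 ≈ -6.5738e-6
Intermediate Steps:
D(o) = 16 - 4*o (D(o) = (-4 + o)*(-4) = 16 - 4*o)
1/(V(D(-38)) - 152287) = 1/((16 - 4*(-38)) - 152287) = 1/((16 + 152) - 152287) = 1/(168 - 152287) = 1/(-152119) = -1/152119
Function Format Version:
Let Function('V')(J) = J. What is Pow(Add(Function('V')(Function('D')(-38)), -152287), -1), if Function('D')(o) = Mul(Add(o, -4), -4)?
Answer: Rational(-1, 152119) ≈ -6.5738e-6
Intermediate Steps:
Function('D')(o) = Add(16, Mul(-4, o)) (Function('D')(o) = Mul(Add(-4, o), -4) = Add(16, Mul(-4, o)))
Pow(Add(Function('V')(Function('D')(-38)), -152287), -1) = Pow(Add(Add(16, Mul(-4, -38)), -152287), -1) = Pow(Add(Add(16, 152), -152287), -1) = Pow(Add(168, -152287), -1) = Pow(-152119, -1) = Rational(-1, 152119)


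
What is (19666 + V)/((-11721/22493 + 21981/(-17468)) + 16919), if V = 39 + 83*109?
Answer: 11296882880448/6646906621295 ≈ 1.6996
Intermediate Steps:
V = 9086 (V = 39 + 9047 = 9086)
(19666 + V)/((-11721/22493 + 21981/(-17468)) + 16919) = (19666 + 9086)/((-11721/22493 + 21981/(-17468)) + 16919) = 28752/((-11721*1/22493 + 21981*(-1/17468)) + 16919) = 28752/((-11721/22493 - 21981/17468) + 16919) = 28752/(-699161061/392907724 + 16919) = 28752/(6646906621295/392907724) = 28752*(392907724/6646906621295) = 11296882880448/6646906621295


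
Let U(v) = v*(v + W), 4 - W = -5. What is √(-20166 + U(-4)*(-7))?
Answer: I*√20026 ≈ 141.51*I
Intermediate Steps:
W = 9 (W = 4 - 1*(-5) = 4 + 5 = 9)
U(v) = v*(9 + v) (U(v) = v*(v + 9) = v*(9 + v))
√(-20166 + U(-4)*(-7)) = √(-20166 - 4*(9 - 4)*(-7)) = √(-20166 - 4*5*(-7)) = √(-20166 - 20*(-7)) = √(-20166 + 140) = √(-20026) = I*√20026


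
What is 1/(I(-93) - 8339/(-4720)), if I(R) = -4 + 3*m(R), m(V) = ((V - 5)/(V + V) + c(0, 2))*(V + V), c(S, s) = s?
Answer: -4720/6665741 ≈ -0.00070810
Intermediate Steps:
m(V) = 2*V*(2 + (-5 + V)/(2*V)) (m(V) = ((V - 5)/(V + V) + 2)*(V + V) = ((-5 + V)/((2*V)) + 2)*(2*V) = ((-5 + V)*(1/(2*V)) + 2)*(2*V) = ((-5 + V)/(2*V) + 2)*(2*V) = (2 + (-5 + V)/(2*V))*(2*V) = 2*V*(2 + (-5 + V)/(2*V)))
I(R) = -19 + 15*R (I(R) = -4 + 3*(-5 + 5*R) = -4 + (-15 + 15*R) = -19 + 15*R)
1/(I(-93) - 8339/(-4720)) = 1/((-19 + 15*(-93)) - 8339/(-4720)) = 1/((-19 - 1395) - 8339*(-1/4720)) = 1/(-1414 + 8339/4720) = 1/(-6665741/4720) = -4720/6665741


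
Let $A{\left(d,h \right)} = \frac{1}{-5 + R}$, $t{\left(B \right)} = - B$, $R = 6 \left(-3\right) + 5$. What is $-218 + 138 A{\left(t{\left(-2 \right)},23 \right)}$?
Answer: $- \frac{677}{3} \approx -225.67$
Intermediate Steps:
$R = -13$ ($R = -18 + 5 = -13$)
$A{\left(d,h \right)} = - \frac{1}{18}$ ($A{\left(d,h \right)} = \frac{1}{-5 - 13} = \frac{1}{-18} = - \frac{1}{18}$)
$-218 + 138 A{\left(t{\left(-2 \right)},23 \right)} = -218 + 138 \left(- \frac{1}{18}\right) = -218 - \frac{23}{3} = - \frac{677}{3}$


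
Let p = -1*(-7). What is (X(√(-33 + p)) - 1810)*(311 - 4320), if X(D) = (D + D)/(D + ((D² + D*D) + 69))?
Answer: 2285522882/315 - 136306*I*√26/315 ≈ 7.2556e+6 - 2206.4*I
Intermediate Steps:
p = 7
X(D) = 2*D/(69 + D + 2*D²) (X(D) = (2*D)/(D + ((D² + D²) + 69)) = (2*D)/(D + (2*D² + 69)) = (2*D)/(D + (69 + 2*D²)) = (2*D)/(69 + D + 2*D²) = 2*D/(69 + D + 2*D²))
(X(√(-33 + p)) - 1810)*(311 - 4320) = (2*√(-33 + 7)/(69 + √(-33 + 7) + 2*(√(-33 + 7))²) - 1810)*(311 - 4320) = (2*√(-26)/(69 + √(-26) + 2*(√(-26))²) - 1810)*(-4009) = (2*(I*√26)/(69 + I*√26 + 2*(I*√26)²) - 1810)*(-4009) = (2*(I*√26)/(69 + I*√26 + 2*(-26)) - 1810)*(-4009) = (2*(I*√26)/(69 + I*√26 - 52) - 1810)*(-4009) = (2*(I*√26)/(17 + I*√26) - 1810)*(-4009) = (2*I*√26/(17 + I*√26) - 1810)*(-4009) = (-1810 + 2*I*√26/(17 + I*√26))*(-4009) = 7256290 - 8018*I*√26/(17 + I*√26)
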